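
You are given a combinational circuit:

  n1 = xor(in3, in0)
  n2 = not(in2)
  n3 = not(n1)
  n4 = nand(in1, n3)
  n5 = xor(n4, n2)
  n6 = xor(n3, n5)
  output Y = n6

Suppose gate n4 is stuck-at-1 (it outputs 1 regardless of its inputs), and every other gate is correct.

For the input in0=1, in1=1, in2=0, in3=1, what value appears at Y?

Propagate with n4 forced: n1=0, n2=1, n3=1, n4=1 [stuck-at-1], n5=0, n6=1.
So Y = 1. (Without the fault it would be 0.)

1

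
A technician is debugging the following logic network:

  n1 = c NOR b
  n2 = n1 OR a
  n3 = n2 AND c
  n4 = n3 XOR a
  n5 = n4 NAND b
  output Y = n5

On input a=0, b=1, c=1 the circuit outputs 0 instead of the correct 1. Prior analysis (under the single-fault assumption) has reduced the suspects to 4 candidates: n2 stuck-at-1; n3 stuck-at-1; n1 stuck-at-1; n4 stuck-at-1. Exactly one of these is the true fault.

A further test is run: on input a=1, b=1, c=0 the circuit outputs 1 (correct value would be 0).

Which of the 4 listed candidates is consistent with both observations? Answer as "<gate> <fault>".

n3 stuck-at-1

Evaluate each candidate on input a=1, b=1, c=0:
  n2 stuck-at-1: n1=0, n2=1 [stuck-at-1], n3=0, n4=1, n5=0 → 0 — eliminated
  n3 stuck-at-1: n1=0, n2=1, n3=1 [stuck-at-1], n4=0, n5=1 → 1 — matches
  n1 stuck-at-1: n1=1 [stuck-at-1], n2=1, n3=0, n4=1, n5=0 → 0 — eliminated
  n4 stuck-at-1: n1=0, n2=1, n3=0, n4=1 [stuck-at-1], n5=0 → 0 — eliminated
Only n3 stuck-at-1 reproduces the observed 1.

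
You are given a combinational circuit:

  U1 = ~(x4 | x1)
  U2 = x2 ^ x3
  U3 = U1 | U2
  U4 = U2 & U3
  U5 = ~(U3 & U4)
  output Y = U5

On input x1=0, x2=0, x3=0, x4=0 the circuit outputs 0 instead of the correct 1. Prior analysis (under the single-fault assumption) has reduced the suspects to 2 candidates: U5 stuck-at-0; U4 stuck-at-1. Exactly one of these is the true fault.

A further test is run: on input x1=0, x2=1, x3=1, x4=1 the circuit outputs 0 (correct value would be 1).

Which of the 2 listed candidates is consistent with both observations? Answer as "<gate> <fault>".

Evaluate each candidate on input x1=0, x2=1, x3=1, x4=1:
  U5 stuck-at-0: U1=0, U2=0, U3=0, U4=0, U5=0 [stuck-at-0] → 0 — matches
  U4 stuck-at-1: U1=0, U2=0, U3=0, U4=1 [stuck-at-1], U5=1 → 1 — eliminated
Only U5 stuck-at-0 reproduces the observed 0.

U5 stuck-at-0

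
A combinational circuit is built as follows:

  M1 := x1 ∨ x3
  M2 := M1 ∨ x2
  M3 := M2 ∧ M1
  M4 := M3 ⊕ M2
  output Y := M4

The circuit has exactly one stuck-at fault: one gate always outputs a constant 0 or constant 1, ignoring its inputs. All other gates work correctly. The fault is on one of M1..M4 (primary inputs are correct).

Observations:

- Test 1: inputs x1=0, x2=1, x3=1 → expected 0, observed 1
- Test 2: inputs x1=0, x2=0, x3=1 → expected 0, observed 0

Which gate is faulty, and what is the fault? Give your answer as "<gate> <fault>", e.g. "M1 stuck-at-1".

M1 stuck-at-0

Fault-free values for test 1 (x1=0, x2=1, x3=1): M1=1, M2=1, M3=1, M4=0, giving Y=0. Observed 1.
Test 1: faults giving observed 1 are {M1 stuck-at-0, M3 stuck-at-0, M4 stuck-at-1}.
Test 2 (x1=0, x2=0, x3=1): fault-free M1=1, M2=1, M3=1, M4=0 → 0; observed 0. Eliminates M3 stuck-at-0, M4 stuck-at-1.
Only M1 stuck-at-0 is consistent with every test.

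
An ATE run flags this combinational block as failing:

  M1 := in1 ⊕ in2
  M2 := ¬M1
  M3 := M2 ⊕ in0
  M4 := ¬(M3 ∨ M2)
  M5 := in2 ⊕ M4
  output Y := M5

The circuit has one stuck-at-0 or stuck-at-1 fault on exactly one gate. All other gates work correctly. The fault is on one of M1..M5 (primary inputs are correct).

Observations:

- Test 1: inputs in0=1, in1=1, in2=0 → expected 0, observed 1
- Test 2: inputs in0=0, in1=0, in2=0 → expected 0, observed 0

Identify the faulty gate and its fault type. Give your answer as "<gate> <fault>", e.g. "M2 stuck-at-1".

M3 stuck-at-0

Fault-free values for test 1 (in0=1, in1=1, in2=0): M1=1, M2=0, M3=1, M4=0, M5=0, giving Y=0. Observed 1.
Test 1: faults giving observed 1 are {M3 stuck-at-0, M4 stuck-at-1, M5 stuck-at-1}.
Test 2 (in0=0, in1=0, in2=0): fault-free M1=0, M2=1, M3=1, M4=0, M5=0 → 0; observed 0. Eliminates M4 stuck-at-1, M5 stuck-at-1.
Only M3 stuck-at-0 is consistent with every test.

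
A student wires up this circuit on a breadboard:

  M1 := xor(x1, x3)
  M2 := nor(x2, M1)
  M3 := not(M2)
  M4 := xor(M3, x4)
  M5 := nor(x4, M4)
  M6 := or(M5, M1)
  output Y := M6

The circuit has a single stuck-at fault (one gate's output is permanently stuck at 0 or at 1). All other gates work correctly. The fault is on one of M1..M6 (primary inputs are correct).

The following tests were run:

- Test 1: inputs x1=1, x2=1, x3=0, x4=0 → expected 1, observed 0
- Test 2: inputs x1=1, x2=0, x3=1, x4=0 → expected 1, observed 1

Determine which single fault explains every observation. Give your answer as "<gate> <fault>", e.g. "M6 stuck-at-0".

M1 stuck-at-0

Fault-free values for test 1 (x1=1, x2=1, x3=0, x4=0): M1=1, M2=0, M3=1, M4=1, M5=0, M6=1, giving Y=1. Observed 0.
Test 1: faults giving observed 0 are {M1 stuck-at-0, M6 stuck-at-0}.
Test 2 (x1=1, x2=0, x3=1, x4=0): fault-free M1=0, M2=1, M3=0, M4=0, M5=1, M6=1 → 1; observed 1. Eliminates M6 stuck-at-0.
Only M1 stuck-at-0 is consistent with every test.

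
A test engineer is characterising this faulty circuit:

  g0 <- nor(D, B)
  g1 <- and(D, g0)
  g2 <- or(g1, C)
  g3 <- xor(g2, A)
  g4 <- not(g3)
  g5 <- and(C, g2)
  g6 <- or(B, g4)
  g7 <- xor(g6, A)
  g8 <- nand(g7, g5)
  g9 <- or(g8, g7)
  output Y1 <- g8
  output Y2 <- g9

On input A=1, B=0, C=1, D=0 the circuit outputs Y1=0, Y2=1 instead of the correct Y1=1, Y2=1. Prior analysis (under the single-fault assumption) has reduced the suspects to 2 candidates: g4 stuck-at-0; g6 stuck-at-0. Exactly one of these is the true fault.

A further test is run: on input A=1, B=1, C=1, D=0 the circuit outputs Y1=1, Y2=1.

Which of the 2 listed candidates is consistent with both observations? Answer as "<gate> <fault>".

Evaluate each candidate on input A=1, B=1, C=1, D=0:
  g4 stuck-at-0: g0=0, g1=0, g2=1, g3=0, g4=0 [stuck-at-0], g5=1, g6=1, g7=0, g8=1, g9=1 → Y1=1, Y2=1 — matches
  g6 stuck-at-0: g0=0, g1=0, g2=1, g3=0, g4=1, g5=1, g6=0 [stuck-at-0], g7=1, g8=0, g9=1 → Y1=0, Y2=1 — eliminated
Only g4 stuck-at-0 reproduces the observed Y1=1, Y2=1.

g4 stuck-at-0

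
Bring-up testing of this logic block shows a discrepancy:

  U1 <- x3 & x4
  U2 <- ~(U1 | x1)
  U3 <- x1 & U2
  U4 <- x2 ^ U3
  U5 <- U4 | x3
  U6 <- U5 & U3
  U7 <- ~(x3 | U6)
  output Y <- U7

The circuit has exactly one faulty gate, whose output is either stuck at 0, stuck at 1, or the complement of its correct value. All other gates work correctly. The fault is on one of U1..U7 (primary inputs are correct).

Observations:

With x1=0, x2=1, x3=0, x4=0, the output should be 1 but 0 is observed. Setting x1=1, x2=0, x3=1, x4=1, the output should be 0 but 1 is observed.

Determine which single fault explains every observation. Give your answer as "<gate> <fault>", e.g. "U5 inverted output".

Fault-free values for test 1 (x1=0, x2=1, x3=0, x4=0): U1=0, U2=1, U3=0, U4=1, U5=1, U6=0, U7=1, giving Y=1. Observed 0.
Test 1: faults giving observed 0 are {U6 stuck-at-1, U6 inverted output, U7 stuck-at-0, U7 inverted output}.
Test 2 (x1=1, x2=0, x3=1, x4=1): fault-free U1=1, U2=0, U3=0, U4=0, U5=1, U6=0, U7=0 → 0; observed 1. Eliminates U6 stuck-at-1, U6 inverted output, U7 stuck-at-0.
Only U7 inverted output is consistent with every test.

U7 inverted output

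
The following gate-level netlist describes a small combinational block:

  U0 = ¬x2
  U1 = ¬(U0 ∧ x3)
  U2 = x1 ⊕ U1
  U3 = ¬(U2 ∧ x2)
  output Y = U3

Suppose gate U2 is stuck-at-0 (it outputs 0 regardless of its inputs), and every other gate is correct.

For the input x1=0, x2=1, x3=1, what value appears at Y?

Propagate with U2 forced: U0=0, U1=1, U2=0 [stuck-at-0], U3=1.
So Y = 1. (Without the fault it would be 0.)

1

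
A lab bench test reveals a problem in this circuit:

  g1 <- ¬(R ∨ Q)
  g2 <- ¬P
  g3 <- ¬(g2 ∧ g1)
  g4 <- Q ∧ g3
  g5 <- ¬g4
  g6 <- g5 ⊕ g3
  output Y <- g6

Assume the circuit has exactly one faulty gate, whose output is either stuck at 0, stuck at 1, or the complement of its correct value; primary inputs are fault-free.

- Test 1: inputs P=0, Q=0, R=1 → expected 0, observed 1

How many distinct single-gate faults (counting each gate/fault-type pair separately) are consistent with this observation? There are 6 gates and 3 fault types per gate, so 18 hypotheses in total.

10

Fault-free: g1=0, g2=1, g3=1, g4=0, g5=1, g6=0 → 0. Observed 1.
  g1: stuck-at-1, inverted output ✓; others ✗
  g2: none of the 3 fault types match ✗
  g3: stuck-at-0, inverted output ✓; others ✗
  g4: stuck-at-1, inverted output ✓; others ✗
  g5: stuck-at-0, inverted output ✓; others ✗
  g6: stuck-at-1, inverted output ✓; others ✗
Consistent faults: {g1 stuck-at-1, g1 inverted output, g3 stuck-at-0, g3 inverted output, g4 stuck-at-1, g4 inverted output, g5 stuck-at-0, g5 inverted output, g6 stuck-at-1, g6 inverted output} — 10 in all.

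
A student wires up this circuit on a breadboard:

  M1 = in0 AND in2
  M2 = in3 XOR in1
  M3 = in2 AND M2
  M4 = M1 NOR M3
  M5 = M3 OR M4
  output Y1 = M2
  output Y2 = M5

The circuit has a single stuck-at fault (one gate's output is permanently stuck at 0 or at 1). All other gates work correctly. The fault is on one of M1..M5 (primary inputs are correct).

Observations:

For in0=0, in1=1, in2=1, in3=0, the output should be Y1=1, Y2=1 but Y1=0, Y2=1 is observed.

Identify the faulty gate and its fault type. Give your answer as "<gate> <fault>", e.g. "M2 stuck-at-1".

Fault-free values for test 1 (in0=0, in1=1, in2=1, in3=0): M1=0, M2=1, M3=1, M4=0, M5=1, giving Y1=1, Y2=1. Observed Y1=0, Y2=1.
Test 1: faults giving observed Y1=0, Y2=1 are {M2 stuck-at-0}.
Only M2 stuck-at-0 is consistent with every test.

M2 stuck-at-0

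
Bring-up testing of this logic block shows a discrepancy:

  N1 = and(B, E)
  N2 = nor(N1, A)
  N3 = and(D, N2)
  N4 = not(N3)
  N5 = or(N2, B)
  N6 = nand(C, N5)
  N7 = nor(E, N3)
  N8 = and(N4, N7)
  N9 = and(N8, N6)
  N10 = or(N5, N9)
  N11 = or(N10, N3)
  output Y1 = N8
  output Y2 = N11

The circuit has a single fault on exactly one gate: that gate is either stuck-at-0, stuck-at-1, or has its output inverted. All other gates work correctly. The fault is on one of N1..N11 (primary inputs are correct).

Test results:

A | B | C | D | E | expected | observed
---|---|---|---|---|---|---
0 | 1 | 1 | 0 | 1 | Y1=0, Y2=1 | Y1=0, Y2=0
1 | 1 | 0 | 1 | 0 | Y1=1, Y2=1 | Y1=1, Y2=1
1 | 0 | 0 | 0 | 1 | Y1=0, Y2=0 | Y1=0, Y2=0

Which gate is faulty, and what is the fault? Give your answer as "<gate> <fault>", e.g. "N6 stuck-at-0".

N5 stuck-at-0

Fault-free values for test 1 (A=0, B=1, C=1, D=0, E=1): N1=1, N2=0, N3=0, N4=1, N5=1, N6=0, N7=0, N8=0, N9=0, N10=1, N11=1, giving Y1=0, Y2=1. Observed Y1=0, Y2=0.
Test 1: faults giving observed Y1=0, Y2=0 are {N5 stuck-at-0, N5 inverted output, N10 stuck-at-0, N10 inverted output, N11 stuck-at-0, N11 inverted output}.
Test 2 (A=1, B=1, C=0, D=1, E=0): fault-free N1=0, N2=0, N3=0, N4=1, N5=1, N6=1, N7=1, N8=1, N9=1, N10=1, N11=1 → Y1=1, Y2=1; observed Y1=1, Y2=1. Eliminates N10 stuck-at-0, N10 inverted output, N11 stuck-at-0, N11 inverted output.
Test 3 (A=1, B=0, C=0, D=0, E=1): fault-free N1=0, N2=0, N3=0, N4=1, N5=0, N6=1, N7=0, N8=0, N9=0, N10=0, N11=0 → Y1=0, Y2=0; observed Y1=0, Y2=0. Eliminates N5 inverted output.
Only N5 stuck-at-0 is consistent with every test.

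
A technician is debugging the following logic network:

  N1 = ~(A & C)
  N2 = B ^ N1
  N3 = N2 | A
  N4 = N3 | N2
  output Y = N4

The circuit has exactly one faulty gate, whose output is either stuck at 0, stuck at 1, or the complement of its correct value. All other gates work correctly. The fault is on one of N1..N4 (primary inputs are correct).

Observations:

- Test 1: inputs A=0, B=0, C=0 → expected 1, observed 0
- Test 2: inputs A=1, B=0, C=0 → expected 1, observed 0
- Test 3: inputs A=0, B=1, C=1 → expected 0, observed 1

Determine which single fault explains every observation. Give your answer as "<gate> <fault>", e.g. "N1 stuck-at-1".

Fault-free values for test 1 (A=0, B=0, C=0): N1=1, N2=1, N3=1, N4=1, giving Y=1. Observed 0.
Test 1: faults giving observed 0 are {N1 stuck-at-0, N1 inverted output, N2 stuck-at-0, N2 inverted output, N4 stuck-at-0, N4 inverted output}.
Test 2 (A=1, B=0, C=0): fault-free N1=1, N2=1, N3=1, N4=1 → 1; observed 0. Eliminates N1 stuck-at-0, N1 inverted output, N2 stuck-at-0, N2 inverted output.
Test 3 (A=0, B=1, C=1): fault-free N1=1, N2=0, N3=0, N4=0 → 0; observed 1. Eliminates N4 stuck-at-0.
Only N4 inverted output is consistent with every test.

N4 inverted output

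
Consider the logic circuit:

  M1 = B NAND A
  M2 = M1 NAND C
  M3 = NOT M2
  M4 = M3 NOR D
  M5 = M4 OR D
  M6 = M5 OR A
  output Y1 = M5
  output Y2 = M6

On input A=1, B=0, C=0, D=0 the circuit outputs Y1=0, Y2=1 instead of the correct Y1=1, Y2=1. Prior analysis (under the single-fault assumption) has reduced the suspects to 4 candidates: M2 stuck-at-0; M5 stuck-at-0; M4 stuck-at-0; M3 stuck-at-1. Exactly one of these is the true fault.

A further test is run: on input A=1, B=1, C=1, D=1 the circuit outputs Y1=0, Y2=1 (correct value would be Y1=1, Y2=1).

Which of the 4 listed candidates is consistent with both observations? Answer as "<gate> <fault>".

Evaluate each candidate on input A=1, B=1, C=1, D=1:
  M2 stuck-at-0: M1=0, M2=0 [stuck-at-0], M3=1, M4=0, M5=1, M6=1 → Y1=1, Y2=1 — eliminated
  M5 stuck-at-0: M1=0, M2=1, M3=0, M4=0, M5=0 [stuck-at-0], M6=1 → Y1=0, Y2=1 — matches
  M4 stuck-at-0: M1=0, M2=1, M3=0, M4=0 [stuck-at-0], M5=1, M6=1 → Y1=1, Y2=1 — eliminated
  M3 stuck-at-1: M1=0, M2=1, M3=1 [stuck-at-1], M4=0, M5=1, M6=1 → Y1=1, Y2=1 — eliminated
Only M5 stuck-at-0 reproduces the observed Y1=0, Y2=1.

M5 stuck-at-0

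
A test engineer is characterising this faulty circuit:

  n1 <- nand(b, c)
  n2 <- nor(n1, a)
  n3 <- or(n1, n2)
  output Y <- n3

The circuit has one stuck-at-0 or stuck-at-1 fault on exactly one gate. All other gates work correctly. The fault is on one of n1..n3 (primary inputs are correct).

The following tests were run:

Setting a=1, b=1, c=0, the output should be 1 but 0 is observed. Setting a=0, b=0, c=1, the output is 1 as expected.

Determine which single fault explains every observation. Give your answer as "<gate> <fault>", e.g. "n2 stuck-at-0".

n1 stuck-at-0

Fault-free values for test 1 (a=1, b=1, c=0): n1=1, n2=0, n3=1, giving Y=1. Observed 0.
Test 1: faults giving observed 0 are {n1 stuck-at-0, n3 stuck-at-0}.
Test 2 (a=0, b=0, c=1): fault-free n1=1, n2=0, n3=1 → 1; observed 1. Eliminates n3 stuck-at-0.
Only n1 stuck-at-0 is consistent with every test.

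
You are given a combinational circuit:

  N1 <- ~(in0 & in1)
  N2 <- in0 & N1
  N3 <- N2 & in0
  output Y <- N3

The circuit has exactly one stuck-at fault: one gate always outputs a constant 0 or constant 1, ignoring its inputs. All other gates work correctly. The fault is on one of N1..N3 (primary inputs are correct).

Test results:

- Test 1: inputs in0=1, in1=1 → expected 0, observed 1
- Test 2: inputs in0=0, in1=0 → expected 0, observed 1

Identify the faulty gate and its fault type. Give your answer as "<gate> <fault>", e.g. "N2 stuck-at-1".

Fault-free values for test 1 (in0=1, in1=1): N1=0, N2=0, N3=0, giving Y=0. Observed 1.
Test 1: faults giving observed 1 are {N1 stuck-at-1, N2 stuck-at-1, N3 stuck-at-1}.
Test 2 (in0=0, in1=0): fault-free N1=1, N2=0, N3=0 → 0; observed 1. Eliminates N1 stuck-at-1, N2 stuck-at-1.
Only N3 stuck-at-1 is consistent with every test.

N3 stuck-at-1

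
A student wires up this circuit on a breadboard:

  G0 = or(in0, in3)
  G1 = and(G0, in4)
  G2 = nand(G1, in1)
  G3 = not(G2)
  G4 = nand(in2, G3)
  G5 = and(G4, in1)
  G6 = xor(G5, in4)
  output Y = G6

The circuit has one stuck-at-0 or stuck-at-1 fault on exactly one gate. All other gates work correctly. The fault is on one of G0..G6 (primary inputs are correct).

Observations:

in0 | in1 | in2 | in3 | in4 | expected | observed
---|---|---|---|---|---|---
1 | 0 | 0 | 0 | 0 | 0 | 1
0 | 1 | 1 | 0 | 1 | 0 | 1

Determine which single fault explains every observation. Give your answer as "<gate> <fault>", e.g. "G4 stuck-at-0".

Fault-free values for test 1 (in0=1, in1=0, in2=0, in3=0, in4=0): G0=1, G1=0, G2=1, G3=0, G4=1, G5=0, G6=0, giving Y=0. Observed 1.
Test 1: faults giving observed 1 are {G5 stuck-at-1, G6 stuck-at-1}.
Test 2 (in0=0, in1=1, in2=1, in3=0, in4=1): fault-free G0=0, G1=0, G2=1, G3=0, G4=1, G5=1, G6=0 → 0; observed 1. Eliminates G5 stuck-at-1.
Only G6 stuck-at-1 is consistent with every test.

G6 stuck-at-1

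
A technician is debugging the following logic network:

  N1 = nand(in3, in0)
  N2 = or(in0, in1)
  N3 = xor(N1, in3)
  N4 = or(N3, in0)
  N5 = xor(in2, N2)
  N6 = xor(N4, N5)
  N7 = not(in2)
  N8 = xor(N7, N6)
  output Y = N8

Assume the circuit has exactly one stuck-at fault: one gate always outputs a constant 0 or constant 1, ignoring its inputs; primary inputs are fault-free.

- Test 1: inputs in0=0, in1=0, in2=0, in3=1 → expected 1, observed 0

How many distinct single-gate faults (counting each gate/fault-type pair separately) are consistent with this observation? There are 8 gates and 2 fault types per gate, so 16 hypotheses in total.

Fault-free: N1=1, N2=0, N3=0, N4=0, N5=0, N6=0, N7=1, N8=1 → 1. Observed 0.
  N1: stuck-at-0 ✓; others ✗
  N2: stuck-at-1 ✓; others ✗
  N3: stuck-at-1 ✓; others ✗
  N4: stuck-at-1 ✓; others ✗
  N5: stuck-at-1 ✓; others ✗
  N6: stuck-at-1 ✓; others ✗
  N7: stuck-at-0 ✓; others ✗
  N8: stuck-at-0 ✓; others ✗
Consistent faults: {N1 stuck-at-0, N2 stuck-at-1, N3 stuck-at-1, N4 stuck-at-1, N5 stuck-at-1, N6 stuck-at-1, N7 stuck-at-0, N8 stuck-at-0} — 8 in all.

8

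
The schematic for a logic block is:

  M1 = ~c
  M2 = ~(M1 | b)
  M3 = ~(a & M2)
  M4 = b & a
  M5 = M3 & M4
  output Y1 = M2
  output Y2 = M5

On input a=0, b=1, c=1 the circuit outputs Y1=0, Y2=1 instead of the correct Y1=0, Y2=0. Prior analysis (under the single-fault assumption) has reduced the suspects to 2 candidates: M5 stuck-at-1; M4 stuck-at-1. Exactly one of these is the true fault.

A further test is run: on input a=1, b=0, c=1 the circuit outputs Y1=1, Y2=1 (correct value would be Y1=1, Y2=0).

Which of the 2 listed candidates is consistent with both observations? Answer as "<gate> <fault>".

Evaluate each candidate on input a=1, b=0, c=1:
  M5 stuck-at-1: M1=0, M2=1, M3=0, M4=0, M5=1 [stuck-at-1] → Y1=1, Y2=1 — matches
  M4 stuck-at-1: M1=0, M2=1, M3=0, M4=1 [stuck-at-1], M5=0 → Y1=1, Y2=0 — eliminated
Only M5 stuck-at-1 reproduces the observed Y1=1, Y2=1.

M5 stuck-at-1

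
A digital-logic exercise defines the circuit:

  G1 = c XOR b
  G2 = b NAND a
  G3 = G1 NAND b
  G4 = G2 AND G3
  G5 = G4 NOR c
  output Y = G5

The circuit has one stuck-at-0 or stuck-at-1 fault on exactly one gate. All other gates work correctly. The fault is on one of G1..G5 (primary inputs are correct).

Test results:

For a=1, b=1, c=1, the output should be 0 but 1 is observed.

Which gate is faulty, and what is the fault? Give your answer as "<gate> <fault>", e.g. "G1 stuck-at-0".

Fault-free values for test 1 (a=1, b=1, c=1): G1=0, G2=0, G3=1, G4=0, G5=0, giving Y=0. Observed 1.
Test 1: faults giving observed 1 are {G5 stuck-at-1}.
Only G5 stuck-at-1 is consistent with every test.

G5 stuck-at-1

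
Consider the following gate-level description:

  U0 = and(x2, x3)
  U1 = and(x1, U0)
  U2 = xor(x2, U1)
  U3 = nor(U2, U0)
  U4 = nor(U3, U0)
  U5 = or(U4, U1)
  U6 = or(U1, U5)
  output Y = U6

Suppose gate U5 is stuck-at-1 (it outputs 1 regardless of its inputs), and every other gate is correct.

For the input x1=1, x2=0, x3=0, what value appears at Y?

Propagate with U5 forced: U0=0, U1=0, U2=0, U3=1, U4=0, U5=1 [stuck-at-1], U6=1.
So Y = 1. (Without the fault it would be 0.)

1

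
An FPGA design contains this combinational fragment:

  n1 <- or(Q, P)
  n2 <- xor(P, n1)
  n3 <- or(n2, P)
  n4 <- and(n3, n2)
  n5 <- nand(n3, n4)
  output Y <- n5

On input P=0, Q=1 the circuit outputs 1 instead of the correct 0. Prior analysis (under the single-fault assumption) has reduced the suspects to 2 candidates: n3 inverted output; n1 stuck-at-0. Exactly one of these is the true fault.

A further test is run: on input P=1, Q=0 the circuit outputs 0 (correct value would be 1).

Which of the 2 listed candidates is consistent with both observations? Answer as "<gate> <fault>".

n1 stuck-at-0

Evaluate each candidate on input P=1, Q=0:
  n3 inverted output: n1=1, n2=0, n3=0 [inverted output], n4=0, n5=1 → 1 — eliminated
  n1 stuck-at-0: n1=0 [stuck-at-0], n2=1, n3=1, n4=1, n5=0 → 0 — matches
Only n1 stuck-at-0 reproduces the observed 0.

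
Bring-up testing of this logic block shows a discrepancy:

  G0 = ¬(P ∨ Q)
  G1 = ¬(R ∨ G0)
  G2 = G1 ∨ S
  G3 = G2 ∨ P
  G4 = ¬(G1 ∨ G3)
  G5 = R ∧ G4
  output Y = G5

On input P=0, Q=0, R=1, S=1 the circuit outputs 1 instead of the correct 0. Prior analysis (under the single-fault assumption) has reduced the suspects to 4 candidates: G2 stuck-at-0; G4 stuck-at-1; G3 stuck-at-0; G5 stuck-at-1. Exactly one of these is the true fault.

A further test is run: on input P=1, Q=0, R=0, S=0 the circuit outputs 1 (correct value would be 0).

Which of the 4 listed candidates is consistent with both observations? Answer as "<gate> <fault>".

G5 stuck-at-1

Evaluate each candidate on input P=1, Q=0, R=0, S=0:
  G2 stuck-at-0: G0=0, G1=1, G2=0 [stuck-at-0], G3=1, G4=0, G5=0 → 0 — eliminated
  G4 stuck-at-1: G0=0, G1=1, G2=1, G3=1, G4=1 [stuck-at-1], G5=0 → 0 — eliminated
  G3 stuck-at-0: G0=0, G1=1, G2=1, G3=0 [stuck-at-0], G4=0, G5=0 → 0 — eliminated
  G5 stuck-at-1: G0=0, G1=1, G2=1, G3=1, G4=0, G5=1 [stuck-at-1] → 1 — matches
Only G5 stuck-at-1 reproduces the observed 1.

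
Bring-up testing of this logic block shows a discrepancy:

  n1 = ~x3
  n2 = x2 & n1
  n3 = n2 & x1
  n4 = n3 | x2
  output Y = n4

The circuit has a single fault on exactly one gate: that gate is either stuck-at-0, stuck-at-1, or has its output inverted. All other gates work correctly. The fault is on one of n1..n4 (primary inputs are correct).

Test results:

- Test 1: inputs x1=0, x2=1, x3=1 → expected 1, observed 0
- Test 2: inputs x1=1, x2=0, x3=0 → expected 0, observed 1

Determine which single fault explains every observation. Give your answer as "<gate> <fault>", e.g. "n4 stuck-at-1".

n4 inverted output

Fault-free values for test 1 (x1=0, x2=1, x3=1): n1=0, n2=0, n3=0, n4=1, giving Y=1. Observed 0.
Test 1: faults giving observed 0 are {n4 stuck-at-0, n4 inverted output}.
Test 2 (x1=1, x2=0, x3=0): fault-free n1=1, n2=0, n3=0, n4=0 → 0; observed 1. Eliminates n4 stuck-at-0.
Only n4 inverted output is consistent with every test.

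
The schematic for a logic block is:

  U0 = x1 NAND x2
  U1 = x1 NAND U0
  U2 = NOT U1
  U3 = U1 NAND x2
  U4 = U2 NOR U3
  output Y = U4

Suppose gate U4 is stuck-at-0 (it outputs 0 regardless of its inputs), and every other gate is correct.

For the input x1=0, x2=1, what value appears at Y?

Propagate with U4 forced: U0=1, U1=1, U2=0, U3=0, U4=0 [stuck-at-0].
So Y = 0. (Without the fault it would be 1.)

0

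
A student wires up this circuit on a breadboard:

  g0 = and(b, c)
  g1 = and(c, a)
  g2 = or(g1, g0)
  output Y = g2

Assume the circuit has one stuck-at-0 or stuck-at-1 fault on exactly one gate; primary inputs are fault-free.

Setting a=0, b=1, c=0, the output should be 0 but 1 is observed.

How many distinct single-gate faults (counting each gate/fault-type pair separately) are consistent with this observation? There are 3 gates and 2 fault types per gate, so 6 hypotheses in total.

3

Fault-free: g0=0, g1=0, g2=0 → 0. Observed 1.
  g0 stuck-at-0: output 0 ✗
  g0 stuck-at-1: output 1 ✓
  g1 stuck-at-0: output 0 ✗
  g1 stuck-at-1: output 1 ✓
  g2 stuck-at-0: output 0 ✗
  g2 stuck-at-1: output 1 ✓
Consistent faults: {g0 stuck-at-1, g1 stuck-at-1, g2 stuck-at-1} — 3 in all.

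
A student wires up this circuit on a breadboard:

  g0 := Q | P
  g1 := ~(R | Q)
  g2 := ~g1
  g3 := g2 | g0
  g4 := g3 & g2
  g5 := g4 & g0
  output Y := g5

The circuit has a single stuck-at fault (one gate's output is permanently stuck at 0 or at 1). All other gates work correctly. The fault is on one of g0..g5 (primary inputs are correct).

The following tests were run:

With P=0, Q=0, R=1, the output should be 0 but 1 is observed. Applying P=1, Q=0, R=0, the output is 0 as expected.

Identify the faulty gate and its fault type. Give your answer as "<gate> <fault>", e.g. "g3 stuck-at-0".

Fault-free values for test 1 (P=0, Q=0, R=1): g0=0, g1=0, g2=1, g3=1, g4=1, g5=0, giving Y=0. Observed 1.
Test 1: faults giving observed 1 are {g0 stuck-at-1, g5 stuck-at-1}.
Test 2 (P=1, Q=0, R=0): fault-free g0=1, g1=1, g2=0, g3=1, g4=0, g5=0 → 0; observed 0. Eliminates g5 stuck-at-1.
Only g0 stuck-at-1 is consistent with every test.

g0 stuck-at-1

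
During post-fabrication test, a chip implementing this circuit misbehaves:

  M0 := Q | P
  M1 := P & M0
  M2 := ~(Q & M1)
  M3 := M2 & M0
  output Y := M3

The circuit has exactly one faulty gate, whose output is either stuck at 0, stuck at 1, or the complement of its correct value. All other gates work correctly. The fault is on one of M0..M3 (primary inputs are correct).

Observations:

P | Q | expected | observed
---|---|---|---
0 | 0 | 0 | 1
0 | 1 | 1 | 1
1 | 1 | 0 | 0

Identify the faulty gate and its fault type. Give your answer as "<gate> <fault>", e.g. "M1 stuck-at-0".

M0 stuck-at-1

Fault-free values for test 1 (P=0, Q=0): M0=0, M1=0, M2=1, M3=0, giving Y=0. Observed 1.
Test 1: faults giving observed 1 are {M0 stuck-at-1, M0 inverted output, M3 stuck-at-1, M3 inverted output}.
Test 2 (P=0, Q=1): fault-free M0=1, M1=0, M2=1, M3=1 → 1; observed 1. Eliminates M0 inverted output, M3 inverted output.
Test 3 (P=1, Q=1): fault-free M0=1, M1=1, M2=0, M3=0 → 0; observed 0. Eliminates M3 stuck-at-1.
Only M0 stuck-at-1 is consistent with every test.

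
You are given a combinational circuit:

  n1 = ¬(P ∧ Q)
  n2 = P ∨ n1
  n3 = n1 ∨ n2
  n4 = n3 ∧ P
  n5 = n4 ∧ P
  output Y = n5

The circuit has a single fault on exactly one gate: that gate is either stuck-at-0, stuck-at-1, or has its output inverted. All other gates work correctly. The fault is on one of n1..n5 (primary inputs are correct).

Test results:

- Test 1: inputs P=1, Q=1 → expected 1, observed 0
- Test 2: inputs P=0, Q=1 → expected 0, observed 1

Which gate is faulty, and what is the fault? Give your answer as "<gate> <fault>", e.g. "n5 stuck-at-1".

Fault-free values for test 1 (P=1, Q=1): n1=0, n2=1, n3=1, n4=1, n5=1, giving Y=1. Observed 0.
Test 1: faults giving observed 0 are {n2 stuck-at-0, n2 inverted output, n3 stuck-at-0, n3 inverted output, n4 stuck-at-0, n4 inverted output, n5 stuck-at-0, n5 inverted output}.
Test 2 (P=0, Q=1): fault-free n1=1, n2=1, n3=1, n4=0, n5=0 → 0; observed 1. Eliminates n2 stuck-at-0, n2 inverted output, n3 stuck-at-0, n3 inverted output, n4 stuck-at-0, n4 inverted output, n5 stuck-at-0.
Only n5 inverted output is consistent with every test.

n5 inverted output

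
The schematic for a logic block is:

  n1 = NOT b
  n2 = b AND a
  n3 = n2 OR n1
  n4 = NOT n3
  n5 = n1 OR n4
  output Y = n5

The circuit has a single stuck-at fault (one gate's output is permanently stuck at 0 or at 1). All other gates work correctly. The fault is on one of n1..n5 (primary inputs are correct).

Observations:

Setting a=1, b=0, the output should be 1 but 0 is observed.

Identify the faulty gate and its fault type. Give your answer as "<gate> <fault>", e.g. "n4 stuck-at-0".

Fault-free values for test 1 (a=1, b=0): n1=1, n2=0, n3=1, n4=0, n5=1, giving Y=1. Observed 0.
Test 1: faults giving observed 0 are {n5 stuck-at-0}.
Only n5 stuck-at-0 is consistent with every test.

n5 stuck-at-0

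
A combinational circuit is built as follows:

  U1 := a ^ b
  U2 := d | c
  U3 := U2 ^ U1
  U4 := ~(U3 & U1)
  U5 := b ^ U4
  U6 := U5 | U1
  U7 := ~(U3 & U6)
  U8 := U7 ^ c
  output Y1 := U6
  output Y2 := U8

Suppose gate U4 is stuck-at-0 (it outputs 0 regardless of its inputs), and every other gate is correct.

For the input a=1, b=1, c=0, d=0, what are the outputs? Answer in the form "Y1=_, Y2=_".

Propagate with U4 forced: U1=0, U2=0, U3=0, U4=0 [stuck-at-0], U5=1, U6=1, U7=1, U8=1.
So the outputs are Y1=1, Y2=1. (Without the fault they would be Y1=0, Y2=1.)

Y1=1, Y2=1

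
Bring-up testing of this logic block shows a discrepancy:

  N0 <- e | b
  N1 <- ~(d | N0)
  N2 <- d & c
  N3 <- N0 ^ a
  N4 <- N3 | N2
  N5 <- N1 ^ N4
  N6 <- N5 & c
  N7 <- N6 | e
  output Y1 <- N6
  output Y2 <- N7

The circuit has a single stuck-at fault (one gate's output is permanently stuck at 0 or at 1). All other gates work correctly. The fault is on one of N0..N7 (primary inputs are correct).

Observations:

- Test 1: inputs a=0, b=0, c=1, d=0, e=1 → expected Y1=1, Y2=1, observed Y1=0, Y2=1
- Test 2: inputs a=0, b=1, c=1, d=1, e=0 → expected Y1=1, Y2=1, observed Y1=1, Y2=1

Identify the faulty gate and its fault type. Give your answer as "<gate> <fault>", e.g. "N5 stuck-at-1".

Fault-free values for test 1 (a=0, b=0, c=1, d=0, e=1): N0=1, N1=0, N2=0, N3=1, N4=1, N5=1, N6=1, N7=1, giving Y1=1, Y2=1. Observed Y1=0, Y2=1.
Test 1: faults giving observed Y1=0, Y2=1 are {N1 stuck-at-1, N3 stuck-at-0, N4 stuck-at-0, N5 stuck-at-0, N6 stuck-at-0}.
Test 2 (a=0, b=1, c=1, d=1, e=0): fault-free N0=1, N1=0, N2=1, N3=1, N4=1, N5=1, N6=1, N7=1 → Y1=1, Y2=1; observed Y1=1, Y2=1. Eliminates N1 stuck-at-1, N4 stuck-at-0, N5 stuck-at-0, N6 stuck-at-0.
Only N3 stuck-at-0 is consistent with every test.

N3 stuck-at-0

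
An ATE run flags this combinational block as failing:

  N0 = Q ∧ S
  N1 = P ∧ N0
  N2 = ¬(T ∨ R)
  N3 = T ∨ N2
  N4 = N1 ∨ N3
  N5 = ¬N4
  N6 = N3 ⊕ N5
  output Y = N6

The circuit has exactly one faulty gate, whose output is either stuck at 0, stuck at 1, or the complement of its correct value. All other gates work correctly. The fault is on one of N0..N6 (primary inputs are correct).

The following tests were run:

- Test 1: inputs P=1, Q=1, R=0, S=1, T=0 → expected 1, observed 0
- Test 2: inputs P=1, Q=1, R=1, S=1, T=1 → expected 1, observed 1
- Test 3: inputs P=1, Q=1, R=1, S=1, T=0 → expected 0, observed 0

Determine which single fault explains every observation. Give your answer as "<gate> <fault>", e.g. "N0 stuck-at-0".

Fault-free values for test 1 (P=1, Q=1, R=0, S=1, T=0): N0=1, N1=1, N2=1, N3=1, N4=1, N5=0, N6=1, giving Y=1. Observed 0.
Test 1: faults giving observed 0 are {N2 stuck-at-0, N2 inverted output, N3 stuck-at-0, N3 inverted output, N4 stuck-at-0, N4 inverted output, N5 stuck-at-1, N5 inverted output, N6 stuck-at-0, N6 inverted output}.
Test 2 (P=1, Q=1, R=1, S=1, T=1): fault-free N0=1, N1=1, N2=0, N3=1, N4=1, N5=0, N6=1 → 1; observed 1. Eliminates N3 stuck-at-0, N3 inverted output, N4 stuck-at-0, N4 inverted output, N5 stuck-at-1, N5 inverted output, N6 stuck-at-0, N6 inverted output.
Test 3 (P=1, Q=1, R=1, S=1, T=0): fault-free N0=1, N1=1, N2=0, N3=0, N4=1, N5=0, N6=0 → 0; observed 0. Eliminates N2 inverted output.
Only N2 stuck-at-0 is consistent with every test.

N2 stuck-at-0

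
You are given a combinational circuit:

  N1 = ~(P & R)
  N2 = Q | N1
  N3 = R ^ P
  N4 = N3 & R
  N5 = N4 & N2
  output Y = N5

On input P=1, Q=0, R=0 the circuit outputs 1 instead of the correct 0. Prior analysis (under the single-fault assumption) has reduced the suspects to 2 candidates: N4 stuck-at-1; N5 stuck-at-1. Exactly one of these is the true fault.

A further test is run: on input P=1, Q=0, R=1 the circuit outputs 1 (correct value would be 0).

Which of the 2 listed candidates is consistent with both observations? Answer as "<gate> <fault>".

Evaluate each candidate on input P=1, Q=0, R=1:
  N4 stuck-at-1: N1=0, N2=0, N3=0, N4=1 [stuck-at-1], N5=0 → 0 — eliminated
  N5 stuck-at-1: N1=0, N2=0, N3=0, N4=0, N5=1 [stuck-at-1] → 1 — matches
Only N5 stuck-at-1 reproduces the observed 1.

N5 stuck-at-1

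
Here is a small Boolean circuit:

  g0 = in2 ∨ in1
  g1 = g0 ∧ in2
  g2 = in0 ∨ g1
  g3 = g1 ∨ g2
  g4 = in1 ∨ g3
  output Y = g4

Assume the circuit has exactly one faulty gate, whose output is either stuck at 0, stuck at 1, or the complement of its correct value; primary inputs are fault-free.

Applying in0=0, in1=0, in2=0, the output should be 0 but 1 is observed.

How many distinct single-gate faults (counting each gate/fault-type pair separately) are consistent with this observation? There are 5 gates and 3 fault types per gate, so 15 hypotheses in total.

8

Fault-free: g0=0, g1=0, g2=0, g3=0, g4=0 → 0. Observed 1.
  g0: none of the 3 fault types match ✗
  g1: stuck-at-1, inverted output ✓; others ✗
  g2: stuck-at-1, inverted output ✓; others ✗
  g3: stuck-at-1, inverted output ✓; others ✗
  g4: stuck-at-1, inverted output ✓; others ✗
Consistent faults: {g1 stuck-at-1, g1 inverted output, g2 stuck-at-1, g2 inverted output, g3 stuck-at-1, g3 inverted output, g4 stuck-at-1, g4 inverted output} — 8 in all.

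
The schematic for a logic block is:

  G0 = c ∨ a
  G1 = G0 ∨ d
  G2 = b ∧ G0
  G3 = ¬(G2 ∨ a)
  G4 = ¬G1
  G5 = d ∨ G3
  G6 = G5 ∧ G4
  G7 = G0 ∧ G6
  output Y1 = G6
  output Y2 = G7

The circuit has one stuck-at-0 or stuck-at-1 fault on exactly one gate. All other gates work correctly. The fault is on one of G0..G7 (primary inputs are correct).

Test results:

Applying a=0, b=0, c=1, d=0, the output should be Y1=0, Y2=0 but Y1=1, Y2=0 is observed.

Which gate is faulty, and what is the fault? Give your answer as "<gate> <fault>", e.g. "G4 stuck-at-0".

Fault-free values for test 1 (a=0, b=0, c=1, d=0): G0=1, G1=1, G2=0, G3=1, G4=0, G5=1, G6=0, G7=0, giving Y1=0, Y2=0. Observed Y1=1, Y2=0.
Test 1: faults giving observed Y1=1, Y2=0 are {G0 stuck-at-0}.
Only G0 stuck-at-0 is consistent with every test.

G0 stuck-at-0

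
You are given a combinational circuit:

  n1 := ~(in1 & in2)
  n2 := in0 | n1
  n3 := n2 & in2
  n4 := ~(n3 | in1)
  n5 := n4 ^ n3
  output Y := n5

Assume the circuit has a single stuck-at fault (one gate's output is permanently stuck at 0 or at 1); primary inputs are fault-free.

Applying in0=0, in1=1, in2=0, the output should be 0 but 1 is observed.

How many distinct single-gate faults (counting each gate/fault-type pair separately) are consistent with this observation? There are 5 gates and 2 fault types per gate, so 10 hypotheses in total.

3

Fault-free: n1=1, n2=1, n3=0, n4=0, n5=0 → 0. Observed 1.
  n1 stuck-at-0: output 0 ✗
  n1 stuck-at-1: output 0 ✗
  n2 stuck-at-0: output 0 ✗
  n2 stuck-at-1: output 0 ✗
  n3 stuck-at-0: output 0 ✗
  n3 stuck-at-1: output 1 ✓
  n4 stuck-at-0: output 0 ✗
  n4 stuck-at-1: output 1 ✓
  n5 stuck-at-0: output 0 ✗
  n5 stuck-at-1: output 1 ✓
Consistent faults: {n3 stuck-at-1, n4 stuck-at-1, n5 stuck-at-1} — 3 in all.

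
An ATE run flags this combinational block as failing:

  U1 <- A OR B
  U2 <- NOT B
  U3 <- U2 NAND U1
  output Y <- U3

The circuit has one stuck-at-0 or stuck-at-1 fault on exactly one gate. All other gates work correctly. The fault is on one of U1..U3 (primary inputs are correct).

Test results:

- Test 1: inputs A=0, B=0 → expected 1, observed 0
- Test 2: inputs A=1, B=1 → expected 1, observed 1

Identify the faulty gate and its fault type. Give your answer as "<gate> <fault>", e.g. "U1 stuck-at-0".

Fault-free values for test 1 (A=0, B=0): U1=0, U2=1, U3=1, giving Y=1. Observed 0.
Test 1: faults giving observed 0 are {U1 stuck-at-1, U3 stuck-at-0}.
Test 2 (A=1, B=1): fault-free U1=1, U2=0, U3=1 → 1; observed 1. Eliminates U3 stuck-at-0.
Only U1 stuck-at-1 is consistent with every test.

U1 stuck-at-1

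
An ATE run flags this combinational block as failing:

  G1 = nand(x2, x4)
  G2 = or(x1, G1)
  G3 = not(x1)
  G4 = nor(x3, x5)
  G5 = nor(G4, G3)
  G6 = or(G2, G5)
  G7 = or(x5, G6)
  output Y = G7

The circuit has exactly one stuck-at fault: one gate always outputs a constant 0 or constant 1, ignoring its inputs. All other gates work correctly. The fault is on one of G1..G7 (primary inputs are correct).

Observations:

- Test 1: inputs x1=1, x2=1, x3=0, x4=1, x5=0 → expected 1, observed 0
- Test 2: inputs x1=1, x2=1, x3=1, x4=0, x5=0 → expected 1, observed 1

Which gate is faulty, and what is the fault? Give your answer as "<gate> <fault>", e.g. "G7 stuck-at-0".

G2 stuck-at-0

Fault-free values for test 1 (x1=1, x2=1, x3=0, x4=1, x5=0): G1=0, G2=1, G3=0, G4=1, G5=0, G6=1, G7=1, giving Y=1. Observed 0.
Test 1: faults giving observed 0 are {G2 stuck-at-0, G6 stuck-at-0, G7 stuck-at-0}.
Test 2 (x1=1, x2=1, x3=1, x4=0, x5=0): fault-free G1=1, G2=1, G3=0, G4=0, G5=1, G6=1, G7=1 → 1; observed 1. Eliminates G6 stuck-at-0, G7 stuck-at-0.
Only G2 stuck-at-0 is consistent with every test.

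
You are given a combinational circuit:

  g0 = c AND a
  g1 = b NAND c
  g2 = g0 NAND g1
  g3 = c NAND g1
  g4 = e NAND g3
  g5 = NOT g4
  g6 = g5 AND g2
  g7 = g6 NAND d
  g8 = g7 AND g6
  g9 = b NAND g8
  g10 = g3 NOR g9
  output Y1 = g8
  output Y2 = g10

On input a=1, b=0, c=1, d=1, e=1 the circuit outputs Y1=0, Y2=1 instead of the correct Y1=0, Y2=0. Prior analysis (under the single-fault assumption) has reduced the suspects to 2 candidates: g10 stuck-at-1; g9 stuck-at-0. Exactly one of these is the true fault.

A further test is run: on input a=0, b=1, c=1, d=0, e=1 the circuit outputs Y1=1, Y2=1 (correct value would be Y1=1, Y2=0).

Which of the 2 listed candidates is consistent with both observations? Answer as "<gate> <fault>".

g10 stuck-at-1

Evaluate each candidate on input a=0, b=1, c=1, d=0, e=1:
  g10 stuck-at-1: g0=0, g1=0, g2=1, g3=1, g4=0, g5=1, g6=1, g7=1, g8=1, g9=0, g10=1 [stuck-at-1] → Y1=1, Y2=1 — matches
  g9 stuck-at-0: g0=0, g1=0, g2=1, g3=1, g4=0, g5=1, g6=1, g7=1, g8=1, g9=0 [stuck-at-0], g10=0 → Y1=1, Y2=0 — eliminated
Only g10 stuck-at-1 reproduces the observed Y1=1, Y2=1.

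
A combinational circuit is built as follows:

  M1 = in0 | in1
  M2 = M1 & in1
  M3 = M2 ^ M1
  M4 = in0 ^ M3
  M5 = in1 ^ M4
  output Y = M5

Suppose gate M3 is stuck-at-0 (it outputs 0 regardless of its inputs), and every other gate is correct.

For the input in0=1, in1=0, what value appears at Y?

1

Propagate with M3 forced: M1=1, M2=0, M3=0 [stuck-at-0], M4=1, M5=1.
So Y = 1. (Without the fault it would be 0.)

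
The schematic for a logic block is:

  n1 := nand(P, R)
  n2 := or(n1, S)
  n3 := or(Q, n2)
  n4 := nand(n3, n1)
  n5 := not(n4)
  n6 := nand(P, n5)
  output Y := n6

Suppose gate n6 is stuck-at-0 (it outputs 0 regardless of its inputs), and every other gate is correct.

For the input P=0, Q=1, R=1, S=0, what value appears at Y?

0

Propagate with n6 forced: n1=1, n2=1, n3=1, n4=0, n5=1, n6=0 [stuck-at-0].
So Y = 0. (Without the fault it would be 1.)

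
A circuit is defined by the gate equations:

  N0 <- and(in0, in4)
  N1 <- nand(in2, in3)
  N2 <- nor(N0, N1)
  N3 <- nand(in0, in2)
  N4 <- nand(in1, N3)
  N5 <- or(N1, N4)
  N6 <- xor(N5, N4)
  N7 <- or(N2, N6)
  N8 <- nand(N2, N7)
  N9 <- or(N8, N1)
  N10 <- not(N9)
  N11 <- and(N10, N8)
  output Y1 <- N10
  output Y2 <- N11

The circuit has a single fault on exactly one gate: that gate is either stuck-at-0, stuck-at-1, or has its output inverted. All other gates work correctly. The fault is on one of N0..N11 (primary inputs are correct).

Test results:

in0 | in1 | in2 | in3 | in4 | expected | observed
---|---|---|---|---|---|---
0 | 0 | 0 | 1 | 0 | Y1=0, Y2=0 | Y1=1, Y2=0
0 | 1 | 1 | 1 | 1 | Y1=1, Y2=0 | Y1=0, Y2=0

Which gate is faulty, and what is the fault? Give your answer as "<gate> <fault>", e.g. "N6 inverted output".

N1 inverted output

Fault-free values for test 1 (in0=0, in1=0, in2=0, in3=1, in4=0): N0=0, N1=1, N2=0, N3=1, N4=1, N5=1, N6=0, N7=0, N8=1, N9=1, N10=0, N11=0, giving Y1=0, Y2=0. Observed Y1=1, Y2=0.
Test 1: faults giving observed Y1=1, Y2=0 are {N1 stuck-at-0, N1 inverted output}.
Test 2 (in0=0, in1=1, in2=1, in3=1, in4=1): fault-free N0=0, N1=0, N2=1, N3=1, N4=0, N5=0, N6=0, N7=1, N8=0, N9=0, N10=1, N11=0 → Y1=1, Y2=0; observed Y1=0, Y2=0. Eliminates N1 stuck-at-0.
Only N1 inverted output is consistent with every test.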